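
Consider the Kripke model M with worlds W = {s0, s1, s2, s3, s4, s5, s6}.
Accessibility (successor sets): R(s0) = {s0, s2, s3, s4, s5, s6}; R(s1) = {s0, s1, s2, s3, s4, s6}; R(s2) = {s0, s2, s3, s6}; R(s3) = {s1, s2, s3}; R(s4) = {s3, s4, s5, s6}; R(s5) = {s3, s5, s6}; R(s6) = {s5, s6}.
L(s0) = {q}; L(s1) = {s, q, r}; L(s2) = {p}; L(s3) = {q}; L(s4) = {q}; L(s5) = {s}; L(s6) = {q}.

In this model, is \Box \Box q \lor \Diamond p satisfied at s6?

At s6: \Box \Box q is false, \Diamond p is false, so \Box \Box q \lor \Diamond p is false.
  At s6: \Box \Box q requires \Box q at every successor {s5, s6}.
    \Box q fails at s5, so \Box \Box q is false at s6.
      At s5: \Box q requires q at every successor {s3, s5, s6}.
        q fails at s5, so \Box q is false at s5.
  At s6: \Diamond p requires p at some successor in {s5, s6}.
    At s5: p is false.
    At s6: p is false.
  So \Diamond p is false at s6.

No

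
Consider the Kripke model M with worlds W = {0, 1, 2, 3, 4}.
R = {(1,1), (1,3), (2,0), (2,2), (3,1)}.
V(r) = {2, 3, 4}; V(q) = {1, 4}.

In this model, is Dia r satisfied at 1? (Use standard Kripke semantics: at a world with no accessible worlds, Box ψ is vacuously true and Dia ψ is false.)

Yes

At 1: Dia r requires r at some successor in {1, 3}.
  r holds at 3, so Dia r is true at 1.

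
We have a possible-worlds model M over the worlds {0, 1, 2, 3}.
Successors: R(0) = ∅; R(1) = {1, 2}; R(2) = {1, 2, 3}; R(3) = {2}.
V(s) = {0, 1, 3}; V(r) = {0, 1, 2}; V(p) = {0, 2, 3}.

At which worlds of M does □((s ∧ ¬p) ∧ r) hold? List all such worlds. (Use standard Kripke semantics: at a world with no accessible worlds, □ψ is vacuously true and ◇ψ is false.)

Let φ = □((s ∧ ¬p) ∧ r). Evaluate φ at each world:
  0 (successors ∅): φ is true.
  1 (successors {1, 2}): φ is false.
  2 (successors {1, 2, 3}): φ is false.
  3 (successors {2}): φ is false.
For instance, at 2:
  At 2: □((s ∧ ¬p) ∧ r) requires (s ∧ ¬p) ∧ r at every successor {1, 2, 3}.
    (s ∧ ¬p) ∧ r fails at 2, so □((s ∧ ¬p) ∧ r) is false at 2.
Satisfying worlds: {0}

0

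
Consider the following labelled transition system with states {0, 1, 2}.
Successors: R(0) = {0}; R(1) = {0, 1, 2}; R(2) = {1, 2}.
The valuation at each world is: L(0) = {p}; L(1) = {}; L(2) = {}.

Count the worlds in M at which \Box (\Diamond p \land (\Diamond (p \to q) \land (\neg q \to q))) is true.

0

Let φ = \Box (\Diamond p \land (\Diamond (p \to q) \land (\neg q \to q))). Evaluate φ at each world:
  0 (successors {0}): φ is false.
  1 (successors {0, 1, 2}): φ is false.
  2 (successors {1, 2}): φ is false.
For instance, at 2:
  At 2: \Box (\Diamond p \land (\Diamond (p \to q) \land (\neg q \to q))) requires \Diamond p \land (\Diamond (p \to q) \land (\neg q \to q)) at every successor {1, 2}.
    \Diamond p \land (\Diamond (p \to q) \land (\neg q \to q)) fails at 1, so \Box (\Diamond p \land (\Diamond (p \to q) \land (\neg q \to q))) is false at 2.
      At 1: \Diamond p is true, \Diamond (p \to q) \land (\neg q \to q) is false, so \Diamond p \land (\Diamond (p \to q) \land (\neg q \to q)) is false.
Satisfying worlds: none.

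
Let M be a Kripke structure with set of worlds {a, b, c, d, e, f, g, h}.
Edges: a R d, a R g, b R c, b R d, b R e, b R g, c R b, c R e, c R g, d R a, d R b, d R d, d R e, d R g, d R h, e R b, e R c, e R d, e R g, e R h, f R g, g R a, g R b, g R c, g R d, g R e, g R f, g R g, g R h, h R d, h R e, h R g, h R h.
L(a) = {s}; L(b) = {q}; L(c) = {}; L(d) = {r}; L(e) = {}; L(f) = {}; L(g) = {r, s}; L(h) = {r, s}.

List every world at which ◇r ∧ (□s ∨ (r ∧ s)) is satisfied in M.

Let φ = ◇r ∧ (□s ∨ (r ∧ s)). Evaluate φ at each world:
  a (successors {d, g}): φ is false.
  b (successors {c, d, e, g}): φ is false.
  c (successors {b, e, g}): φ is false.
  d (successors {a, b, d, e, g, h}): φ is false.
  e (successors {b, c, d, g, h}): φ is false.
  f (successors {g}): φ is true.
  g (successors {a, b, c, d, e, f, g, h}): φ is true.
  h (successors {d, e, g, h}): φ is true.
For instance, at e:
  At e: ◇r is true, □s ∨ (r ∧ s) is false, so ◇r ∧ (□s ∨ (r ∧ s)) is false.
    At e: ◇r requires r at some successor in {b, c, d, g, h}.
      r holds at d, so ◇r is true at e.
    At e: □s is false, r ∧ s is false, so □s ∨ (r ∧ s) is false.
      At e: □s requires s at every successor {b, c, d, g, h}.
        s fails at b, so □s is false at e.
Satisfying worlds: {f, g, h}

f, g, h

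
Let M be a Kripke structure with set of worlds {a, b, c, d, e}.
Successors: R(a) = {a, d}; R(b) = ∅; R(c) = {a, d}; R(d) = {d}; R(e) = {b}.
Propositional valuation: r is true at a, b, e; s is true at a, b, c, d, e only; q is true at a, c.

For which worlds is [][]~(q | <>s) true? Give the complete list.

b, e

Let φ = [][]~(q | <>s). Evaluate φ at each world:
  a (successors {a, d}): φ is false.
  b (successors ∅): φ is true.
  c (successors {a, d}): φ is false.
  d (successors {d}): φ is false.
  e (successors {b}): φ is true.
For instance, at e:
  At e: [][]~(q | <>s) requires []~(q | <>s) at every successor {b}.
      At b: no accessible worlds, so []~(q | <>s) holds vacuously.
  So [][]~(q | <>s) is true at e.
Satisfying worlds: {b, e}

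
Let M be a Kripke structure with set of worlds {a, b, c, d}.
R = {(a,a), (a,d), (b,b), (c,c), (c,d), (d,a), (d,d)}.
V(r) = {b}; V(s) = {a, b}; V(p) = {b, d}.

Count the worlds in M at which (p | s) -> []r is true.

Recall that []ψ holds at a world iff ψ holds at every accessible world, and <>ψ holds iff ψ holds at some accessible world.
Let φ = (p | s) -> []r. Evaluate φ at each world:
  a (successors {a, d}): φ is false.
  b (successors {b}): φ is true.
  c (successors {c, d}): φ is true.
  d (successors {a, d}): φ is false.
For instance, at c:
  At c: p | s is false, []r is false, so (p | s) -> []r is true.
    At c: []r requires r at every successor {c, d}.
      r fails at c, so []r is false at c.
Satisfying worlds: {b, c}

2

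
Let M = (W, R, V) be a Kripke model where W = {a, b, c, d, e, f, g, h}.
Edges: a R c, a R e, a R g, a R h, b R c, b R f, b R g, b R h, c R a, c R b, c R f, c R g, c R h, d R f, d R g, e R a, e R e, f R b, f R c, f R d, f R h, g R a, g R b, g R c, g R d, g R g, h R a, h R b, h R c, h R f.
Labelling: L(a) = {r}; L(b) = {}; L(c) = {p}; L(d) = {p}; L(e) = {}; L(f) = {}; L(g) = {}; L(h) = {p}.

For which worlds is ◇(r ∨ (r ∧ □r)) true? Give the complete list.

c, e, g, h

Let φ = ◇(r ∨ (r ∧ □r)). Evaluate φ at each world:
  a (successors {c, e, g, h}): φ is false.
  b (successors {c, f, g, h}): φ is false.
  c (successors {a, b, f, g, h}): φ is true.
  d (successors {f, g}): φ is false.
  e (successors {a, e}): φ is true.
  f (successors {b, c, d, h}): φ is false.
  g (successors {a, b, c, d, g}): φ is true.
  h (successors {a, b, c, f}): φ is true.
For instance, at c:
  At c: ◇(r ∨ (r ∧ □r)) requires r ∨ (r ∧ □r) at some successor in {a, b, f, g, h}.
    r ∨ (r ∧ □r) holds at a, so ◇(r ∨ (r ∧ □r)) is true at c.
      At a: r is true, r ∧ □r is false, so r ∨ (r ∧ □r) is true.
Satisfying worlds: {c, e, g, h}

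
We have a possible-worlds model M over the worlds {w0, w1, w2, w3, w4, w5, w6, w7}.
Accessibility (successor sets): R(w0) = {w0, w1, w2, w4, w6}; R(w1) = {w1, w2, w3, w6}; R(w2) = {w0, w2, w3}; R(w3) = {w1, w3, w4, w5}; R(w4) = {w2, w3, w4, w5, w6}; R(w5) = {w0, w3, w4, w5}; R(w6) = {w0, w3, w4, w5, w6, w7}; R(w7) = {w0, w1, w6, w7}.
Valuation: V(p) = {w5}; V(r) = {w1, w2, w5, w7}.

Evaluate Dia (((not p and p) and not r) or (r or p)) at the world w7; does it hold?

Recall that Dia ψ holds at a world iff ψ holds at some accessible world.
At w7: Dia (((not p and p) and not r) or (r or p)) requires ((not p and p) and not r) or (r or p) at some successor in {w0, w1, w6, w7}.
  ((not p and p) and not r) or (r or p) holds at w1, so Dia (((not p and p) and not r) or (r or p)) is true at w7.

Yes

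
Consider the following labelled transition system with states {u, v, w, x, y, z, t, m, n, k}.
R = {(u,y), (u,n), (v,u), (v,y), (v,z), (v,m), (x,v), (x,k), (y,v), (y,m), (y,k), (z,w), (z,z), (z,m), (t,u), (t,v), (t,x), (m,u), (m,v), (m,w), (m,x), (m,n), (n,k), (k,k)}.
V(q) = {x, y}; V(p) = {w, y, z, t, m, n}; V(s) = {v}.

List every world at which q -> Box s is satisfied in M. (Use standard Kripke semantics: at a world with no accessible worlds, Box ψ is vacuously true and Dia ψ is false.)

Let φ = q -> Box s. Evaluate φ at each world:
  u (successors {y, n}): φ is true.
  v (successors {u, y, z, m}): φ is true.
  w (successors ∅): φ is true.
  x (successors {v, k}): φ is false.
  y (successors {v, m, k}): φ is false.
  z (successors {w, z, m}): φ is true.
  t (successors {u, v, x}): φ is true.
  m (successors {u, v, w, x, n}): φ is true.
  n (successors {k}): φ is true.
  k (successors {k}): φ is true.
For instance, at z:
  At z: q is false, Box s is false, so q -> Box s is true.
    At z: Box s requires s at every successor {w, z, m}.
      s fails at w, so Box s is false at z.
Satisfying worlds: {u, v, w, z, t, m, n, k}

u, v, w, z, t, m, n, k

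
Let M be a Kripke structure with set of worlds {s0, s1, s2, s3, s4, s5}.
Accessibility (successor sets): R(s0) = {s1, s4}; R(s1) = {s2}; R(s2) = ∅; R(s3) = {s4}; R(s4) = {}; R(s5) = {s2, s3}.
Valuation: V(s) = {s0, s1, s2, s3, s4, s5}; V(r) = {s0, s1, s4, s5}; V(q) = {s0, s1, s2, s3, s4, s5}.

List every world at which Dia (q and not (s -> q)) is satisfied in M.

none

Let φ = Dia (q and not (s -> q)). Evaluate φ at each world:
  s0 (successors {s1, s4}): φ is false.
  s1 (successors {s2}): φ is false.
  s2 (successors ∅): φ is false.
  s3 (successors {s4}): φ is false.
  s4 (successors ∅): φ is false.
  s5 (successors {s2, s3}): φ is false.
For instance, at s0:
  At s0: Dia (q and not (s -> q)) requires q and not (s -> q) at some successor in {s1, s4}.
    At s1: q and not (s -> q) is false.
    At s4: q and not (s -> q) is false.
  So Dia (q and not (s -> q)) is false at s0.
Satisfying worlds: none.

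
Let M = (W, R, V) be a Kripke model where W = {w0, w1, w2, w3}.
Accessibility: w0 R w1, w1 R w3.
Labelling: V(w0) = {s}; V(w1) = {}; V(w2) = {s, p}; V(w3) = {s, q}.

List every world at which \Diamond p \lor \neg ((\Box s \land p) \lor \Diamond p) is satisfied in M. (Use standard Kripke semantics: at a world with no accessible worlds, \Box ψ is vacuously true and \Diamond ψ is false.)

w0, w1, w3

Recall that \Box ψ holds at a world iff ψ holds at every accessible world, and \Diamond ψ holds iff ψ holds at some accessible world.
Let φ = \Diamond p \lor \neg ((\Box s \land p) \lor \Diamond p). Evaluate φ at each world:
  w0 (successors {w1}): φ is true.
  w1 (successors {w3}): φ is true.
  w2 (successors ∅): φ is false.
  w3 (successors ∅): φ is true.
For instance, at w0:
  At w0: \Diamond p is false, \neg ((\Box s \land p) \lor \Diamond p) is true, so \Diamond p \lor \neg ((\Box s \land p) \lor \Diamond p) is true.
    At w0: \Diamond p requires p at some successor in {w1}.
      At w1: p is false.
    So \Diamond p is false at w0.
    At w0: (\Box s \land p) \lor \Diamond p is false, so \neg ((\Box s \land p) \lor \Diamond p) is true.
      At w0: \Box s \land p is false, \Diamond p is false, so (\Box s \land p) \lor \Diamond p is false.
Satisfying worlds: {w0, w1, w3}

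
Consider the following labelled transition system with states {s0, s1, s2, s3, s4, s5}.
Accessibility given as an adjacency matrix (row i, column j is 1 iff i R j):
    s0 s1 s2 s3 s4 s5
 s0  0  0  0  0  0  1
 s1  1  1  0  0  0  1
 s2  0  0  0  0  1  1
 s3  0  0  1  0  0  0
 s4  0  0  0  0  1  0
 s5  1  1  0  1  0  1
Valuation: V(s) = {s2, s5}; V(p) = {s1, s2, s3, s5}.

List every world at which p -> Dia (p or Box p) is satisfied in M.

s0, s1, s2, s3, s4, s5

Recall that Box ψ holds at a world iff ψ holds at every accessible world, and Dia ψ holds iff ψ holds at some accessible world.
Let φ = p -> Dia (p or Box p). Evaluate φ at each world:
  s0 (successors {s5}): φ is true.
  s1 (successors {s0, s1, s5}): φ is true.
  s2 (successors {s4, s5}): φ is true.
  s3 (successors {s2}): φ is true.
  s4 (successors {s4}): φ is true.
  s5 (successors {s0, s1, s3, s5}): φ is true.
For instance, at s1:
  At s1: p is true, Dia (p or Box p) is true, so p -> Dia (p or Box p) is true.
    At s1: Dia (p or Box p) requires p or Box p at some successor in {s0, s1, s5}.
      p or Box p holds at s0, so Dia (p or Box p) is true at s1.
Satisfying worlds: {s0, s1, s2, s3, s4, s5}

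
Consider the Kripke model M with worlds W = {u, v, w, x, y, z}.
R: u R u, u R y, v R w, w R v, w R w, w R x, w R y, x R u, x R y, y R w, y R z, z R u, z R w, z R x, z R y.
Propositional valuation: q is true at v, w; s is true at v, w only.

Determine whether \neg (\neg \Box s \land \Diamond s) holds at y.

No

At y: \neg \Box s \land \Diamond s is true, so \neg (\neg \Box s \land \Diamond s) is false.
  At y: \neg \Box s is true, \Diamond s is true, so \neg \Box s \land \Diamond s is true.
    At y: \Box s is false, so \neg \Box s is true.
      At y: \Box s requires s at every successor {w, z}.
        s fails at z, so \Box s is false at y.
    At y: \Diamond s requires s at some successor in {w, z}.
      s holds at w, so \Diamond s is true at y.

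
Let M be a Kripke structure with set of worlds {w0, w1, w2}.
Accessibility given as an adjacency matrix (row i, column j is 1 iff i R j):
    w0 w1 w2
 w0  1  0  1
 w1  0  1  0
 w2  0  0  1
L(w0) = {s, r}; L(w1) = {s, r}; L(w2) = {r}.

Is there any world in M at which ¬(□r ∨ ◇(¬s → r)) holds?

No

Let φ = ¬(□r ∨ ◇(¬s → r)). Evaluate φ at each world:
  w0 (successors {w0, w2}): φ is false.
  w1 (successors {w1}): φ is false.
  w2 (successors {w2}): φ is false.
For instance, at w1:
  At w1: □r ∨ ◇(¬s → r) is true, so ¬(□r ∨ ◇(¬s → r)) is false.
    At w1: □r is true, ◇(¬s → r) is true, so □r ∨ ◇(¬s → r) is true.
      At w1: □r requires r at every successor {w1}.
        At w1: r is true.
      So □r is true at w1.
      At w1: ◇(¬s → r) requires ¬s → r at some successor in {w1}.
        ¬s → r holds at w1, so ◇(¬s → r) is true at w1.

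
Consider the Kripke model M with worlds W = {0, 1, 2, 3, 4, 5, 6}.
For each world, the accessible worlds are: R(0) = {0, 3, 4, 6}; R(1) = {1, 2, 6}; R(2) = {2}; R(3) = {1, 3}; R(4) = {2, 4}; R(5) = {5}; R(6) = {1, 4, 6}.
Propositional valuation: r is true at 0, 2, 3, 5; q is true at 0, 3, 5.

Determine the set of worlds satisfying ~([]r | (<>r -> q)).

Let φ = ~([]r | (<>r -> q)). Evaluate φ at each world:
  0 (successors {0, 3, 4, 6}): φ is false.
  1 (successors {1, 2, 6}): φ is true.
  2 (successors {2}): φ is false.
  3 (successors {1, 3}): φ is false.
  4 (successors {2, 4}): φ is true.
  5 (successors {5}): φ is false.
  6 (successors {1, 4, 6}): φ is false.
For instance, at 0:
  At 0: []r | (<>r -> q) is true, so ~([]r | (<>r -> q)) is false.
    At 0: []r is false, <>r -> q is true, so []r | (<>r -> q) is true.
      At 0: []r requires r at every successor {0, 3, 4, 6}.
        r fails at 4, so []r is false at 0.
      At 0: <>r is true, q is true, so <>r -> q is true.
Satisfying worlds: {1, 4}

1, 4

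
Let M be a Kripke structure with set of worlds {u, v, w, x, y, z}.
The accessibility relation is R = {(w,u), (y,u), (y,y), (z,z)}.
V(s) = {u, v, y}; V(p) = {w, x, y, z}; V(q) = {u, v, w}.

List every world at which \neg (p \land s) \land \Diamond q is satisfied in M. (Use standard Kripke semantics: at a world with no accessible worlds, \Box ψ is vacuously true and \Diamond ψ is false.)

Recall that \Diamond ψ holds at a world iff ψ holds at some accessible world.
Let φ = \neg (p \land s) \land \Diamond q. Evaluate φ at each world:
  u (successors ∅): φ is false.
  v (successors ∅): φ is false.
  w (successors {u}): φ is true.
  x (successors ∅): φ is false.
  y (successors {u, y}): φ is false.
  z (successors {z}): φ is false.
For instance, at y:
  At y: \neg (p \land s) is false, \Diamond q is true, so \neg (p \land s) \land \Diamond q is false.
    At y: \Diamond q requires q at some successor in {u, y}.
      q holds at u, so \Diamond q is true at y.
Satisfying worlds: {w}

w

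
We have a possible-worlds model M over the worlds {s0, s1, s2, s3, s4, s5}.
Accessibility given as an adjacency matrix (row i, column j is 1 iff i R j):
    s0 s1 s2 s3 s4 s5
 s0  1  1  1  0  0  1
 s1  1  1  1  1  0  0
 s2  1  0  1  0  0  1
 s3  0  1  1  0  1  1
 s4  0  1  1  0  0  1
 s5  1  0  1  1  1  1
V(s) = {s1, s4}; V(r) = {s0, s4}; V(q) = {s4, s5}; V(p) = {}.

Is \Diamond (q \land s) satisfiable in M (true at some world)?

Let φ = \Diamond (q \land s). Evaluate φ at each world:
  s0 (successors {s0, s1, s2, s5}): φ is false.
  s1 (successors {s0, s1, s2, s3}): φ is false.
  s2 (successors {s0, s2, s5}): φ is false.
  s3 (successors {s1, s2, s4, s5}): φ is true.
  s4 (successors {s1, s2, s5}): φ is false.
  s5 (successors {s0, s2, s3, s4, s5}): φ is true.
Detail at s3 (witness):
  At s3: \Diamond (q \land s) requires q \land s at some successor in {s1, s2, s4, s5}.
    q \land s holds at s4, so \Diamond (q \land s) is true at s3.

Yes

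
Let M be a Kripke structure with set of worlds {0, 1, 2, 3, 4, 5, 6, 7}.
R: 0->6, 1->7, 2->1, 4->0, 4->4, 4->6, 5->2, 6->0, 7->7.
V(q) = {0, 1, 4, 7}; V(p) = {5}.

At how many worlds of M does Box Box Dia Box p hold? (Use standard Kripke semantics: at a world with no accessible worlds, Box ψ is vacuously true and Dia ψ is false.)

1

Let φ = Box Box Dia Box p. Evaluate φ at each world:
  0 (successors {6}): φ is false.
  1 (successors {7}): φ is false.
  2 (successors {1}): φ is false.
  3 (successors ∅): φ is true.
  4 (successors {0, 4, 6}): φ is false.
  5 (successors {2}): φ is false.
  6 (successors {0}): φ is false.
  7 (successors {7}): φ is false.
For instance, at 5:
  At 5: Box Box Dia Box p requires Box Dia Box p at every successor {2}.
    Box Dia Box p fails at 2, so Box Box Dia Box p is false at 5.
      At 2: Box Dia Box p requires Dia Box p at every successor {1}.
        Dia Box p fails at 1, so Box Dia Box p is false at 2.
Satisfying worlds: {3}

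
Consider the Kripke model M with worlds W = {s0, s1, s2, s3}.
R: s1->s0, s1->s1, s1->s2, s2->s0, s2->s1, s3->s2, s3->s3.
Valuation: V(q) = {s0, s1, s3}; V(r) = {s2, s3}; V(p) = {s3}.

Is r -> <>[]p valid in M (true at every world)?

No

Recall that []ψ holds at a world iff ψ holds at every accessible world, and <>ψ holds iff ψ holds at some accessible world.
Let φ = r -> <>[]p. Evaluate φ at each world:
  s0 (successors ∅): φ is true.
  s1 (successors {s0, s1, s2}): φ is true.
  s2 (successors {s0, s1}): φ is true.
  s3 (successors {s2, s3}): φ is false.
Detail at s3 (counterexample):
  At s3: r is true, <>[]p is false, so r -> <>[]p is false.
    At s3: <>[]p requires []p at some successor in {s2, s3}.
      At s2: []p is false.
      At s3: []p is false.
    So <>[]p is false at s3.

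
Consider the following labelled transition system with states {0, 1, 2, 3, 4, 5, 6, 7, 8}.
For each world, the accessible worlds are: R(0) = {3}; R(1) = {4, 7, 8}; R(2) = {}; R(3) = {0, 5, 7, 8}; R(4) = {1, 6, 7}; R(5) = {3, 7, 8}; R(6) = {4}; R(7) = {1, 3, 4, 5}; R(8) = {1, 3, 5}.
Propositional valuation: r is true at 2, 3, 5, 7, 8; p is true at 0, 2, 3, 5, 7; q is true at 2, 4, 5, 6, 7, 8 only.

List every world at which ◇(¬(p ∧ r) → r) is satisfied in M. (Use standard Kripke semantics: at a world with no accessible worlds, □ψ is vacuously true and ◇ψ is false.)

Let φ = ◇(¬(p ∧ r) → r). Evaluate φ at each world:
  0 (successors {3}): φ is true.
  1 (successors {4, 7, 8}): φ is true.
  2 (successors ∅): φ is false.
  3 (successors {0, 5, 7, 8}): φ is true.
  4 (successors {1, 6, 7}): φ is true.
  5 (successors {3, 7, 8}): φ is true.
  6 (successors {4}): φ is false.
  7 (successors {1, 3, 4, 5}): φ is true.
  8 (successors {1, 3, 5}): φ is true.
For instance, at 1:
  At 1: ◇(¬(p ∧ r) → r) requires ¬(p ∧ r) → r at some successor in {4, 7, 8}.
    ¬(p ∧ r) → r holds at 7, so ◇(¬(p ∧ r) → r) is true at 1.
Satisfying worlds: {0, 1, 3, 4, 5, 7, 8}

0, 1, 3, 4, 5, 7, 8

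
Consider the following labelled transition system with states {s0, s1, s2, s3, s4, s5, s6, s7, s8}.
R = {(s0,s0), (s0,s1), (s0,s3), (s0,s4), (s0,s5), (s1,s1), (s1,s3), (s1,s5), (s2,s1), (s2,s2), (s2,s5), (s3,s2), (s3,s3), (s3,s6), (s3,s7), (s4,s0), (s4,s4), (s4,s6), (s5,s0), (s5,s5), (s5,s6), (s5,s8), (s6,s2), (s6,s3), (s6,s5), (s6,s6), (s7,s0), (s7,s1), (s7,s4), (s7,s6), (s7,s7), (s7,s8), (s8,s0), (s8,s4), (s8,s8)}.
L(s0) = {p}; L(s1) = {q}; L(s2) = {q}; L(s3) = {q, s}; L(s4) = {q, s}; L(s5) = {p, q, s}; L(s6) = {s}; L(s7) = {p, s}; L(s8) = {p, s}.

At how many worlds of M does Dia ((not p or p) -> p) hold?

Let φ = Dia ((not p or p) -> p). Evaluate φ at each world:
  s0 (successors {s0, s1, s3, s4, s5}): φ is true.
  s1 (successors {s1, s3, s5}): φ is true.
  s2 (successors {s1, s2, s5}): φ is true.
  s3 (successors {s2, s3, s6, s7}): φ is true.
  s4 (successors {s0, s4, s6}): φ is true.
  s5 (successors {s0, s5, s6, s8}): φ is true.
  s6 (successors {s2, s3, s5, s6}): φ is true.
  s7 (successors {s0, s1, s4, s6, s7, s8}): φ is true.
  s8 (successors {s0, s4, s8}): φ is true.
For instance, at s6:
  At s6: Dia ((not p or p) -> p) requires (not p or p) -> p at some successor in {s2, s3, s5, s6}.
    (not p or p) -> p holds at s5, so Dia ((not p or p) -> p) is true at s6.
Satisfying worlds: {s0, s1, s2, s3, s4, s5, s6, s7, s8}

9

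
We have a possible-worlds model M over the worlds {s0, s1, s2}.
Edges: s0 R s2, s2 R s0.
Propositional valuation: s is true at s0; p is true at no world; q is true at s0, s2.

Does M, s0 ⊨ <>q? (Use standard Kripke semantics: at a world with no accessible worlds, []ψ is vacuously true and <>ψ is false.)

At s0: <>q requires q at some successor in {s2}.
  q holds at s2, so <>q is true at s0.

Yes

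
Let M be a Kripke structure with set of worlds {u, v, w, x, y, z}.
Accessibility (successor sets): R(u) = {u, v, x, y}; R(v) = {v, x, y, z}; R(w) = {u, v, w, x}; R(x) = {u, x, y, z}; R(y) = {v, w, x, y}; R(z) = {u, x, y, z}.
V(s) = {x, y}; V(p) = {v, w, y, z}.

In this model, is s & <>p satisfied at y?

Recall that <>ψ holds at a world iff ψ holds at some accessible world.
At y: s is true, <>p is true, so s & <>p is true.
  At y: <>p requires p at some successor in {v, w, x, y}.
    p holds at v, so <>p is true at y.

Yes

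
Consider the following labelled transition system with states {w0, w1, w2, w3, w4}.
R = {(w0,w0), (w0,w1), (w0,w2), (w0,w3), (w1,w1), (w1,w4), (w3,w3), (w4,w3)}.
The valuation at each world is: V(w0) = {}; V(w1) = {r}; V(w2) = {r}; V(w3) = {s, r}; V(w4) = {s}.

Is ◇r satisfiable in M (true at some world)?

Yes

Let φ = ◇r. Evaluate φ at each world:
  w0 (successors {w0, w1, w2, w3}): φ is true.
  w1 (successors {w1, w4}): φ is true.
  w2 (successors ∅): φ is false.
  w3 (successors {w3}): φ is true.
  w4 (successors {w3}): φ is true.
Detail at w0 (witness):
  At w0: ◇r requires r at some successor in {w0, w1, w2, w3}.
    r holds at w1, so ◇r is true at w0.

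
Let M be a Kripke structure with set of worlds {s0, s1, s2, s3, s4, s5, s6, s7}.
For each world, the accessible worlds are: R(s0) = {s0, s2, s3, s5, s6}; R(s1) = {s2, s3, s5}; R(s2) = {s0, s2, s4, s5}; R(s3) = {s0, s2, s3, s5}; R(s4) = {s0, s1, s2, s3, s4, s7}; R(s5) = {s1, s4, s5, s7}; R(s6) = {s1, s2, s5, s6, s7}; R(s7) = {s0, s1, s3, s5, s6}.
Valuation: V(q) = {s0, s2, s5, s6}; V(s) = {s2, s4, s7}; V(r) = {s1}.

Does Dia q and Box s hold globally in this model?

No

Let φ = Dia q and Box s. Evaluate φ at each world:
  s0 (successors {s0, s2, s3, s5, s6}): φ is false.
  s1 (successors {s2, s3, s5}): φ is false.
  s2 (successors {s0, s2, s4, s5}): φ is false.
  s3 (successors {s0, s2, s3, s5}): φ is false.
  s4 (successors {s0, s1, s2, s3, s4, s7}): φ is false.
  s5 (successors {s1, s4, s5, s7}): φ is false.
  s6 (successors {s1, s2, s5, s6, s7}): φ is false.
  s7 (successors {s0, s1, s3, s5, s6}): φ is false.
Detail at s0 (counterexample):
  At s0: Dia q is true, Box s is false, so Dia q and Box s is false.
    At s0: Dia q requires q at some successor in {s0, s2, s3, s5, s6}.
      q holds at s0, so Dia q is true at s0.
    At s0: Box s requires s at every successor {s0, s2, s3, s5, s6}.
      s fails at s0, so Box s is false at s0.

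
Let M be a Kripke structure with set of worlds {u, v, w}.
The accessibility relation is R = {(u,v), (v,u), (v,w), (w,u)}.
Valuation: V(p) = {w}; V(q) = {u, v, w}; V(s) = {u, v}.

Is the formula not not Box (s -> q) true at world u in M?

Yes

At u: not Box (s -> q) is false, so not not Box (s -> q) is true.
  At u: Box (s -> q) is true, so not Box (s -> q) is false.
    At u: Box (s -> q) requires s -> q at every successor {v}.
      At v: s -> q is true.
    So Box (s -> q) is true at u.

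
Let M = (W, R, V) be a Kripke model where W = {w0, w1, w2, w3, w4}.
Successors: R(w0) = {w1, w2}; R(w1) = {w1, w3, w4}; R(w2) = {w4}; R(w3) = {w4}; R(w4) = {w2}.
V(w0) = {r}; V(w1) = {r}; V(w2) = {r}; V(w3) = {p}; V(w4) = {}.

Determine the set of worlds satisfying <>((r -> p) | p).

Recall that <>ψ holds at a world iff ψ holds at some accessible world.
Let φ = <>((r -> p) | p). Evaluate φ at each world:
  w0 (successors {w1, w2}): φ is false.
  w1 (successors {w1, w3, w4}): φ is true.
  w2 (successors {w4}): φ is true.
  w3 (successors {w4}): φ is true.
  w4 (successors {w2}): φ is false.
For instance, at w1:
  At w1: <>((r -> p) | p) requires (r -> p) | p at some successor in {w1, w3, w4}.
    (r -> p) | p holds at w3, so <>((r -> p) | p) is true at w1.
Satisfying worlds: {w1, w2, w3}

w1, w2, w3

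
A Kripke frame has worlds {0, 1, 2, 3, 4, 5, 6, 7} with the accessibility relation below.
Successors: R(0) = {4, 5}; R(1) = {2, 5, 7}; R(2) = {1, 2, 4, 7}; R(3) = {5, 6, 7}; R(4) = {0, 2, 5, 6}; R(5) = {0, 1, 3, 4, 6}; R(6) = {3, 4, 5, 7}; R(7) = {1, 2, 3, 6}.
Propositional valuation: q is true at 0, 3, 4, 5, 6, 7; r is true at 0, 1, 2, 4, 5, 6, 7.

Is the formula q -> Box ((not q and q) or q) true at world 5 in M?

At 5: q is true, Box ((not q and q) or q) is false, so q -> Box ((not q and q) or q) is false.
  At 5: Box ((not q and q) or q) requires (not q and q) or q at every successor {0, 1, 3, 4, 6}.
    (not q and q) or q fails at 1, so Box ((not q and q) or q) is false at 5.

No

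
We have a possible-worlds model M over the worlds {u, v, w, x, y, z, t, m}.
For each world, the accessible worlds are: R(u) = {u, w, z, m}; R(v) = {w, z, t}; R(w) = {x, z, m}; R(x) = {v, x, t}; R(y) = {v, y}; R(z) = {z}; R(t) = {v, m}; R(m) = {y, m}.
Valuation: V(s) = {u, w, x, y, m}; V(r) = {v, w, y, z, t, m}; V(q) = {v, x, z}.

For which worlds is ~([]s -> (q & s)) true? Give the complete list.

m

Let φ = ~([]s -> (q & s)). Evaluate φ at each world:
  u (successors {u, w, z, m}): φ is false.
  v (successors {w, z, t}): φ is false.
  w (successors {x, z, m}): φ is false.
  x (successors {v, x, t}): φ is false.
  y (successors {v, y}): φ is false.
  z (successors {z}): φ is false.
  t (successors {v, m}): φ is false.
  m (successors {y, m}): φ is true.
For instance, at y:
  At y: []s -> (q & s) is true, so ~([]s -> (q & s)) is false.
    At y: []s is false, q & s is false, so []s -> (q & s) is true.
      At y: []s requires s at every successor {v, y}.
        s fails at v, so []s is false at y.
Satisfying worlds: {m}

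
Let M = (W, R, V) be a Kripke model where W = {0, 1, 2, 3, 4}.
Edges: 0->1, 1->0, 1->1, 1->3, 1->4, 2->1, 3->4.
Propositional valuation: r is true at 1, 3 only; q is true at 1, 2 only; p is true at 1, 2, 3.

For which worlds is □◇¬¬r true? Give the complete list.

Let φ = □◇¬¬r. Evaluate φ at each world:
  0 (successors {1}): φ is true.
  1 (successors {0, 1, 3, 4}): φ is false.
  2 (successors {1}): φ is true.
  3 (successors {4}): φ is false.
  4 (successors ∅): φ is true.
For instance, at 1:
  At 1: □◇¬¬r requires ◇¬¬r at every successor {0, 1, 3, 4}.
    ◇¬¬r fails at 3, so □◇¬¬r is false at 1.
      At 3: ◇¬¬r requires ¬¬r at some successor in {4}.
        At 4: ¬¬r is false.
      So ◇¬¬r is false at 3.
Satisfying worlds: {0, 2, 4}

0, 2, 4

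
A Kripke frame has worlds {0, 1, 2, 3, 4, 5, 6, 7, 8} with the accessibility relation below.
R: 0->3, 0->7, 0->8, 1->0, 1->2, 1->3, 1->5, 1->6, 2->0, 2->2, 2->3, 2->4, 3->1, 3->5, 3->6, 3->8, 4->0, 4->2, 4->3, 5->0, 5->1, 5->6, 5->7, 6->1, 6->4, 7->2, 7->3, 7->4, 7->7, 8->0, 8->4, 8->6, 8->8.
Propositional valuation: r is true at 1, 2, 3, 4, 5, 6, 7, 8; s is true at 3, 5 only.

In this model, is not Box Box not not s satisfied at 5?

Recall that Box ψ holds at a world iff ψ holds at every accessible world, and Dia ψ holds iff ψ holds at some accessible world.
At 5: Box Box not not s is false, so not Box Box not not s is true.
  At 5: Box Box not not s requires Box not not s at every successor {0, 1, 6, 7}.
    Box not not s fails at 0, so Box Box not not s is false at 5.
      At 0: Box not not s requires not not s at every successor {3, 7, 8}.
        not not s fails at 7, so Box not not s is false at 0.

Yes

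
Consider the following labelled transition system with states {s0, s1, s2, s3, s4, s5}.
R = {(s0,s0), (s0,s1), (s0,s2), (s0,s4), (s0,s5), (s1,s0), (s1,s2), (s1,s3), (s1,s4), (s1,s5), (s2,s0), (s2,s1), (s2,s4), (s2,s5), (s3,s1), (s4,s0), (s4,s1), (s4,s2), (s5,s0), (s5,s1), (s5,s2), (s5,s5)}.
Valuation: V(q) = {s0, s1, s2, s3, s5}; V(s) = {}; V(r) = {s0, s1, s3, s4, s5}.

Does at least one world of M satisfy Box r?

Let φ = Box r. Evaluate φ at each world:
  s0 (successors {s0, s1, s2, s4, s5}): φ is false.
  s1 (successors {s0, s2, s3, s4, s5}): φ is false.
  s2 (successors {s0, s1, s4, s5}): φ is true.
  s3 (successors {s1}): φ is true.
  s4 (successors {s0, s1, s2}): φ is false.
  s5 (successors {s0, s1, s2, s5}): φ is false.
Detail at s2 (witness):
  At s2: Box r requires r at every successor {s0, s1, s4, s5}.
    At s0: r is true.
    At s1: r is true.
    At s4: r is true.
    At s5: r is true.
  So Box r is true at s2.

Yes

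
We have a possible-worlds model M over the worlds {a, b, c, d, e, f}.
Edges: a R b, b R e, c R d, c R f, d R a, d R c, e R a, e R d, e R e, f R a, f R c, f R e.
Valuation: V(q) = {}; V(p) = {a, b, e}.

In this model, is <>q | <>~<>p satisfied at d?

Yes

Recall that <>ψ holds at a world iff ψ holds at some accessible world.
At d: <>q is false, <>~<>p is true, so <>q | <>~<>p is true.
  At d: <>q requires q at some successor in {a, c}.
    At a: q is false.
    At c: q is false.
  So <>q is false at d.
  At d: <>~<>p requires ~<>p at some successor in {a, c}.
    ~<>p holds at c, so <>~<>p is true at d.
      At c: <>p is false, so ~<>p is true.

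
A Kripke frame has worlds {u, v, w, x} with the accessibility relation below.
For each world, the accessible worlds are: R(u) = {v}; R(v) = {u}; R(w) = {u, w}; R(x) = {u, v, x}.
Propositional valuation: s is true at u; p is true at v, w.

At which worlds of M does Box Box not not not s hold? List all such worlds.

v

Recall that Box ψ holds at a world iff ψ holds at every accessible world, and Dia ψ holds iff ψ holds at some accessible world.
Let φ = Box Box not not not s. Evaluate φ at each world:
  u (successors {v}): φ is false.
  v (successors {u}): φ is true.
  w (successors {u, w}): φ is false.
  x (successors {u, v, x}): φ is false.
For instance, at u:
  At u: Box Box not not not s requires Box not not not s at every successor {v}.
    Box not not not s fails at v, so Box Box not not not s is false at u.
      At v: Box not not not s requires not not not s at every successor {u}.
        not not not s fails at u, so Box not not not s is false at v.
Satisfying worlds: {v}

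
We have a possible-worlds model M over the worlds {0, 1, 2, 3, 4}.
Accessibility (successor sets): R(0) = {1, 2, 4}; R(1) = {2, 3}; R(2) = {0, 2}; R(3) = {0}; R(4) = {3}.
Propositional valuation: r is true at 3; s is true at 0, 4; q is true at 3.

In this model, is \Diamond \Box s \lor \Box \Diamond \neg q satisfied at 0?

Recall that \Box ψ holds at a world iff ψ holds at every accessible world, and \Diamond ψ holds iff ψ holds at some accessible world.
At 0: \Diamond \Box s is false, \Box \Diamond \neg q is false, so \Diamond \Box s \lor \Box \Diamond \neg q is false.
  At 0: \Diamond \Box s requires \Box s at some successor in {1, 2, 4}.
    At 1: \Box s is false.
    At 2: \Box s is false.
    At 4: \Box s is false.
  So \Diamond \Box s is false at 0.
  At 0: \Box \Diamond \neg q requires \Diamond \neg q at every successor {1, 2, 4}.
    \Diamond \neg q fails at 4, so \Box \Diamond \neg q is false at 0.
      At 4: \Diamond \neg q requires \neg q at some successor in {3}.
        At 3: \neg q is false.
      So \Diamond \neg q is false at 4.

No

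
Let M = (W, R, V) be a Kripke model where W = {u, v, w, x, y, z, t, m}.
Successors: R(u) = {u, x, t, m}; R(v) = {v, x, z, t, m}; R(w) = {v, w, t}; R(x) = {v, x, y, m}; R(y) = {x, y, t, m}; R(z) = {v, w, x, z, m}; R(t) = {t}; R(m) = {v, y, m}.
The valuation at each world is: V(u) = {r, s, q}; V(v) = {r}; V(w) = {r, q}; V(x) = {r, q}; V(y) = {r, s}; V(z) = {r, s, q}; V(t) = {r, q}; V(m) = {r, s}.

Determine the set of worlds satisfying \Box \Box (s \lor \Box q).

Recall that \Box ψ holds at a world iff ψ holds at every accessible world, and \Diamond ψ holds iff ψ holds at some accessible world.
Let φ = \Box \Box (s \lor \Box q). Evaluate φ at each world:
  u (successors {u, x, t, m}): φ is false.
  v (successors {v, x, z, t, m}): φ is false.
  w (successors {v, w, t}): φ is false.
  x (successors {v, x, y, m}): φ is false.
  y (successors {x, y, t, m}): φ is false.
  z (successors {v, w, x, z, m}): φ is false.
  t (successors {t}): φ is true.
  m (successors {v, y, m}): φ is false.
For instance, at m:
  At m: \Box \Box (s \lor \Box q) requires \Box (s \lor \Box q) at every successor {v, y, m}.
    \Box (s \lor \Box q) fails at v, so \Box \Box (s \lor \Box q) is false at m.
      At v: \Box (s \lor \Box q) requires s \lor \Box q at every successor {v, x, z, t, m}.
        s \lor \Box q fails at v, so \Box (s \lor \Box q) is false at v.
Satisfying worlds: {t}

t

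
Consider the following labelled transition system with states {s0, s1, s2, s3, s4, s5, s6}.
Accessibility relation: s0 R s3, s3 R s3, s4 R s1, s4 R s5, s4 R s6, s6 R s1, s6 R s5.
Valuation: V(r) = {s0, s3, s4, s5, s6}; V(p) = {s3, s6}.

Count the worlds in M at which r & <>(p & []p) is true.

Recall that []ψ holds at a world iff ψ holds at every accessible world, and <>ψ holds iff ψ holds at some accessible world.
Let φ = r & <>(p & []p). Evaluate φ at each world:
  s0 (successors {s3}): φ is true.
  s1 (successors ∅): φ is false.
  s2 (successors ∅): φ is false.
  s3 (successors {s3}): φ is true.
  s4 (successors {s1, s5, s6}): φ is false.
  s5 (successors ∅): φ is false.
  s6 (successors {s1, s5}): φ is false.
For instance, at s4:
  At s4: r is true, <>(p & []p) is false, so r & <>(p & []p) is false.
    At s4: <>(p & []p) requires p & []p at some successor in {s1, s5, s6}.
      At s1: p & []p is false.
      At s5: p & []p is false.
      At s6: p & []p is false.
    So <>(p & []p) is false at s4.
Satisfying worlds: {s0, s3}

2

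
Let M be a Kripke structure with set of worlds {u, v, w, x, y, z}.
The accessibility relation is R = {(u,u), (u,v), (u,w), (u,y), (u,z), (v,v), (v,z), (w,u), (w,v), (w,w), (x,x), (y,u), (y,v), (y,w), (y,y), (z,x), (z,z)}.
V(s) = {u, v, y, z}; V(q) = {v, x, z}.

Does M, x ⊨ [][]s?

No

At x: [][]s requires []s at every successor {x}.
  []s fails at x, so [][]s is false at x.
    At x: []s requires s at every successor {x}.
      s fails at x, so []s is false at x.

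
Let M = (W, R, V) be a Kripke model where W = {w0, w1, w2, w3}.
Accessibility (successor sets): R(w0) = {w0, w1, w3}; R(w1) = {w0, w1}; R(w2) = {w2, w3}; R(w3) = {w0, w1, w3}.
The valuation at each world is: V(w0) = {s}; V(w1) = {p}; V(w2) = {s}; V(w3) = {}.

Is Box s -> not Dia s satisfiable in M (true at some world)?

Let φ = Box s -> not Dia s. Evaluate φ at each world:
  w0 (successors {w0, w1, w3}): φ is true.
  w1 (successors {w0, w1}): φ is true.
  w2 (successors {w2, w3}): φ is true.
  w3 (successors {w0, w1, w3}): φ is true.
Detail at w0 (witness):
  At w0: Box s is false, not Dia s is false, so Box s -> not Dia s is true.
    At w0: Box s requires s at every successor {w0, w1, w3}.
      s fails at w1, so Box s is false at w0.
    At w0: Dia s is true, so not Dia s is false.
      At w0: Dia s requires s at some successor in {w0, w1, w3}.
        s holds at w0, so Dia s is true at w0.

Yes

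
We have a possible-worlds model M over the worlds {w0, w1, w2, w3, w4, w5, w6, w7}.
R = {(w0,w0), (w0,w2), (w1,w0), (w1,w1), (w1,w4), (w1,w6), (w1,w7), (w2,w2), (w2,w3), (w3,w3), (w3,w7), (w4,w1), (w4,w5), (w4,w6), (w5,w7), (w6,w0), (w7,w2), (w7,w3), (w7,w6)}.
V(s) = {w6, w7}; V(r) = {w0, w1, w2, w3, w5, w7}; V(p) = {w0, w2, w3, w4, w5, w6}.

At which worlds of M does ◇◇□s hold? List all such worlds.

Let φ = ◇◇□s. Evaluate φ at each world:
  w0 (successors {w0, w2}): φ is false.
  w1 (successors {w0, w1, w4, w6, w7}): φ is true.
  w2 (successors {w2, w3}): φ is false.
  w3 (successors {w3, w7}): φ is false.
  w4 (successors {w1, w5, w6}): φ is false.
  w5 (successors {w7}): φ is false.
  w6 (successors {w0}): φ is false.
  w7 (successors {w2, w3, w6}): φ is false.
For instance, at w1:
  At w1: ◇◇□s requires ◇□s at some successor in {w0, w1, w4, w6, w7}.
    ◇□s holds at w4, so ◇◇□s is true at w1.
      At w4: ◇□s requires □s at some successor in {w1, w5, w6}.
        □s holds at w5, so ◇□s is true at w4.
Satisfying worlds: {w1}

w1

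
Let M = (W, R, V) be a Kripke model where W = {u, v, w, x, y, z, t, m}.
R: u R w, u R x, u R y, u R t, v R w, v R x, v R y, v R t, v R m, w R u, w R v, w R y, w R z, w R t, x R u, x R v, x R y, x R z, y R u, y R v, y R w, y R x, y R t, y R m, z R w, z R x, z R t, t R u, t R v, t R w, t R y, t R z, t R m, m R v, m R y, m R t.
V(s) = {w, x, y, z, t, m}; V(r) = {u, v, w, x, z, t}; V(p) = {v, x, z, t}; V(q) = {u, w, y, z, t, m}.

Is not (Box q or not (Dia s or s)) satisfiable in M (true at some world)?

Yes

Let φ = not (Box q or not (Dia s or s)). Evaluate φ at each world:
  u (successors {w, x, y, t}): φ is true.
  v (successors {w, x, y, t, m}): φ is true.
  w (successors {u, v, y, z, t}): φ is true.
  x (successors {u, v, y, z}): φ is true.
  y (successors {u, v, w, x, t, m}): φ is true.
  z (successors {w, x, t}): φ is true.
  t (successors {u, v, w, y, z, m}): φ is true.
  m (successors {v, y, t}): φ is true.
Detail at u (witness):
  At u: Box q or not (Dia s or s) is false, so not (Box q or not (Dia s or s)) is true.
    At u: Box q is false, not (Dia s or s) is false, so Box q or not (Dia s or s) is false.
      At u: Box q requires q at every successor {w, x, y, t}.
        q fails at x, so Box q is false at u.
      At u: Dia s or s is true, so not (Dia s or s) is false.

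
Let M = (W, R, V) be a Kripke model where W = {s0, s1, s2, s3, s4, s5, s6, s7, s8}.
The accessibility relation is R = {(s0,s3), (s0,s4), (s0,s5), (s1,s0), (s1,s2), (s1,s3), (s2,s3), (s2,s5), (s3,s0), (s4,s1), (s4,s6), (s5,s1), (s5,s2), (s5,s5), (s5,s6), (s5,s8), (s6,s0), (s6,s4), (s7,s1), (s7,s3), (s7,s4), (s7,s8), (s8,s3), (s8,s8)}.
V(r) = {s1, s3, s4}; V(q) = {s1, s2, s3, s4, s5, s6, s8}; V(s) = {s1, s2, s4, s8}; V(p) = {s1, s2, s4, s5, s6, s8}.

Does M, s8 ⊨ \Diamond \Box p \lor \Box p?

At s8: \Diamond \Box p is false, \Box p is false, so \Diamond \Box p \lor \Box p is false.
  At s8: \Diamond \Box p requires \Box p at some successor in {s3, s8}.
    At s3: \Box p is false.
    At s8: \Box p is false.
  So \Diamond \Box p is false at s8.
  At s8: \Box p requires p at every successor {s3, s8}.
    p fails at s3, so \Box p is false at s8.

No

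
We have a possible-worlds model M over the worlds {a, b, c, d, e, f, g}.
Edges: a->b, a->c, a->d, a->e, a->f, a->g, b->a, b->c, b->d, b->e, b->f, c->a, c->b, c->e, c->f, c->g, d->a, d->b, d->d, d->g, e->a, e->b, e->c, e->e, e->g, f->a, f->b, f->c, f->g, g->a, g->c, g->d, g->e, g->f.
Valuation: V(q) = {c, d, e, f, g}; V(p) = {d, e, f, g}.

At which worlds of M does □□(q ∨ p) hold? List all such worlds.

Let φ = □□(q ∨ p). Evaluate φ at each world:
  a (successors {b, c, d, e, f, g}): φ is false.
  b (successors {a, c, d, e, f}): φ is false.
  c (successors {a, b, e, f, g}): φ is false.
  d (successors {a, b, d, g}): φ is false.
  e (successors {a, b, c, e, g}): φ is false.
  f (successors {a, b, c, g}): φ is false.
  g (successors {a, c, d, e, f}): φ is false.
For instance, at c:
  At c: □□(q ∨ p) requires □(q ∨ p) at every successor {a, b, e, f, g}.
    □(q ∨ p) fails at a, so □□(q ∨ p) is false at c.
      At a: □(q ∨ p) requires q ∨ p at every successor {b, c, d, e, f, g}.
        q ∨ p fails at b, so □(q ∨ p) is false at a.
Satisfying worlds: none.

none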